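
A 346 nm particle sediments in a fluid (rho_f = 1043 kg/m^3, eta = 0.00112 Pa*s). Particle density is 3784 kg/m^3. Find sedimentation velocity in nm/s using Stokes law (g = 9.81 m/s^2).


Radius R = 346/2 nm = 1.73e-07 m
Density difference = 3784 - 1043 = 2741 kg/m^3
v = 2 * R^2 * (rho_p - rho_f) * g / (9 * eta)
v = 2 * (1.73e-07)^2 * 2741 * 9.81 / (9 * 0.00112)
v = 1.59676e-07 m/s = 159.676 nm/s

159.676


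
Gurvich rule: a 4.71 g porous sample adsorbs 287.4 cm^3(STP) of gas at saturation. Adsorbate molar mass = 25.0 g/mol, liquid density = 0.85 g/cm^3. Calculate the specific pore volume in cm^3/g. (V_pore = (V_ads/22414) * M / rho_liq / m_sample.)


Moles adsorbed n = V_ads / 22414 = 287.4 / 22414 = 1.282234e-02 mol
Liquid volume V_liq = n * M / rho_liq = 1.282234e-02 * 25.0 / 0.85 = 0.37713 cm^3
Specific pore volume V_pore = V_liq / m_sample = 0.37713 / 4.71
V_pore = 0.0801 cm^3/g

0.0801


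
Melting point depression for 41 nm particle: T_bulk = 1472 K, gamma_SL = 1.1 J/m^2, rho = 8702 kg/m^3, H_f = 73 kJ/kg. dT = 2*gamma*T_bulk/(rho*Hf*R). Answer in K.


Radius R = 41/2 = 20.5 nm = 2.05e-08 m
Convert H_f = 73 kJ/kg = 73000 J/kg
dT = 2 * gamma_SL * T_bulk / (rho * H_f * R)
dT = 2 * 1.1 * 1472 / (8702 * 73000 * 2.05e-08)
dT = 248.7 K

248.7


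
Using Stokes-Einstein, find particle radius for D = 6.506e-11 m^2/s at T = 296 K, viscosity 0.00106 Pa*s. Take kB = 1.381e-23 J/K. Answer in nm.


Stokes-Einstein: R = kB*T / (6*pi*eta*D)
R = 1.381e-23 * 296 / (6 * pi * 0.00106 * 6.506e-11)
R = 3.14459e-09 m = 3.14 nm

3.14


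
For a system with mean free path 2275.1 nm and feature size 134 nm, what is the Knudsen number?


Knudsen number Kn = lambda / L
Kn = 2275.1 / 134
Kn = 16.9784

16.9784


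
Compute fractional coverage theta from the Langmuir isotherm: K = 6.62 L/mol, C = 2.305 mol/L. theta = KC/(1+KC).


Langmuir isotherm: theta = K*C / (1 + K*C)
K*C = 6.62 * 2.305 = 15.2591
theta = 15.2591 / (1 + 15.2591) = 15.2591 / 16.2591
theta = 0.9385

0.9385


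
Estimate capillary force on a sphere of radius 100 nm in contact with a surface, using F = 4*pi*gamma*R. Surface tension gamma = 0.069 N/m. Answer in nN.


Convert radius: R = 100 nm = 1e-07 m
F = 4 * pi * gamma * R
F = 4 * pi * 0.069 * 1e-07
F = 8.6708e-08 N = 86.708 nN

86.708


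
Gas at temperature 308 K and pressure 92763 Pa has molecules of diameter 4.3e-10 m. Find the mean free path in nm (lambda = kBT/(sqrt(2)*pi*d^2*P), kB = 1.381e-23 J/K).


Mean free path: lambda = kB*T / (sqrt(2) * pi * d^2 * P)
lambda = 1.381e-23 * 308 / (sqrt(2) * pi * (4.3e-10)^2 * 92763)
lambda = 5.58172e-08 m
lambda = 55.82 nm

55.82


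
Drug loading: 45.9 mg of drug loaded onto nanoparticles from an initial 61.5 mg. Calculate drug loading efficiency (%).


Drug loading efficiency = (drug loaded / drug initial) * 100
DLE = 45.9 / 61.5 * 100
DLE = 0.7463 * 100
DLE = 74.63%

74.63


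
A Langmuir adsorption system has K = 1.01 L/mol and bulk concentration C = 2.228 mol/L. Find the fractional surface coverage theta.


Langmuir isotherm: theta = K*C / (1 + K*C)
K*C = 1.01 * 2.228 = 2.25028
theta = 2.25028 / (1 + 2.25028) = 2.25028 / 3.25028
theta = 0.6923

0.6923


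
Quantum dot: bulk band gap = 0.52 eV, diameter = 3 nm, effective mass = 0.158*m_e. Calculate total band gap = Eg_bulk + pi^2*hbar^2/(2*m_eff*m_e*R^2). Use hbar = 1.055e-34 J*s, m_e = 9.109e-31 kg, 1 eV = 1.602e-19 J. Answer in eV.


Radius R = 3/2 nm = 1.5e-09 m
Confinement energy dE = pi^2 * hbar^2 / (2 * m_eff * m_e * R^2)
dE = pi^2 * (1.055e-34)^2 / (2 * 0.158 * 9.109e-31 * (1.5e-09)^2) J, divided by 1.602e-19 J/eV
dE = 1.0588 eV
Total band gap = E_g(bulk) + dE = 0.52 + 1.0588 = 1.5788 eV

1.5788


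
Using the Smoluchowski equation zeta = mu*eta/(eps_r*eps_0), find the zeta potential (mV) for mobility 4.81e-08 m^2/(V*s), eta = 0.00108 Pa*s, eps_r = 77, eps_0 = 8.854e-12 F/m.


Smoluchowski equation: zeta = mu * eta / (eps_r * eps_0)
zeta = 4.81e-08 * 0.00108 / (77 * 8.854e-12)
zeta = 0.076197 V = 76.2 mV

76.2


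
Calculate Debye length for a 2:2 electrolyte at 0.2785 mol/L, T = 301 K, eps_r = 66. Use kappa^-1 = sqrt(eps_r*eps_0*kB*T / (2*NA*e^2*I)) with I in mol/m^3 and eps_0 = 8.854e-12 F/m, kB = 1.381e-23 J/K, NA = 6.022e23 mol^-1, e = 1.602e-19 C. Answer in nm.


Ionic strength I = 0.2785 * 2^2 * 1000 = 1114 mol/m^3
kappa^-1 = sqrt(66 * 8.854e-12 * 1.381e-23 * 301 / (2 * 6.022e23 * (1.602e-19)^2 * 1114))
kappa^-1 = 0.266 nm

0.266


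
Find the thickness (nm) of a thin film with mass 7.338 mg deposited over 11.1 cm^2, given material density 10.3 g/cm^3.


Convert: m = 7.338 mg = 7.3380e-06 kg, A = 11.1 cm^2 = 1.1100e-03 m^2, rho = 10.3 g/cm^3 = 10300 kg/m^3
t = m / (A * rho)
t = 7.3380e-06 / (1.1100e-03 * 10300)
t = 6.4183e-07 m = 641.8 nm

641.8


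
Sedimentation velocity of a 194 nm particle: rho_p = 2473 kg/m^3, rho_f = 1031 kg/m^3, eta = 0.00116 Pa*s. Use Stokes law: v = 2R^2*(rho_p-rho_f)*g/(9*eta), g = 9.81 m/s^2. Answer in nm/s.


Radius R = 194/2 nm = 9.7e-08 m
Density difference = 2473 - 1031 = 1442 kg/m^3
v = 2 * R^2 * (rho_p - rho_f) * g / (9 * eta)
v = 2 * (9.7e-08)^2 * 1442 * 9.81 / (9 * 0.00116)
v = 2.54981e-08 m/s = 25.4981 nm/s

25.4981


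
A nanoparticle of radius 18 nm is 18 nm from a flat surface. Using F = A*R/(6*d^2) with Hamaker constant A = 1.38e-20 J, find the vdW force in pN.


Convert to SI: R = 18 nm = 1.8e-08 m, d = 18 nm = 1.8e-08 m
F = A * R / (6 * d^2)
F = 1.38e-20 * 1.8e-08 / (6 * (1.8e-08)^2)
F = 1.27778e-13 N = 0.128 pN

0.128


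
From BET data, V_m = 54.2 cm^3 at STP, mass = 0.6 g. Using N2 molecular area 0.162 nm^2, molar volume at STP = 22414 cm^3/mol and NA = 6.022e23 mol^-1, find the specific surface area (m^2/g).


Number of moles in monolayer = V_m / 22414 = 54.2 / 22414 = 0.00241813
Number of molecules = moles * NA = 0.00241813 * 6.022e23
SA = molecules * sigma / mass
SA = (54.2 / 22414) * 6.022e23 * 0.162e-18 / 0.6
SA = 393.2 m^2/g

393.2


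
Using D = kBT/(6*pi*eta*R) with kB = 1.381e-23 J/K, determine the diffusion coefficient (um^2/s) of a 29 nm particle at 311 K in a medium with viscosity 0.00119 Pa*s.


Radius R = 29/2 = 14.5 nm = 1.45e-08 m
D = kB*T / (6*pi*eta*R)
D = 1.381e-23 * 311 / (6 * pi * 0.00119 * 1.45e-08)
D = 1.3205e-11 m^2/s = 13.205 um^2/s

13.205


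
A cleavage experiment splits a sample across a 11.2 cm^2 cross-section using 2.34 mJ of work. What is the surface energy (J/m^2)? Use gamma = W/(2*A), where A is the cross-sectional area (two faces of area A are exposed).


Convert: A = 11.2 cm^2 = 0.00112 m^2, W = 2.34 mJ = 0.00234 J
Cleaving exposes two faces of area A, so total new surface = 2*A and gamma = W / (2*A)
gamma = 0.00234 / (2 * 0.00112)
gamma = 1.045 J/m^2

1.045


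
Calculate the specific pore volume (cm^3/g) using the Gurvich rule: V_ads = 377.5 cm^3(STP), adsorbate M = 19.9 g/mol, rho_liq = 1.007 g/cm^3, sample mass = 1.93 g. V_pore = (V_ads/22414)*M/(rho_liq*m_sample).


Moles adsorbed n = V_ads / 22414 = 377.5 / 22414 = 1.684215e-02 mol
Liquid volume V_liq = n * M / rho_liq = 1.684215e-02 * 19.9 / 1.007 = 0.33283 cm^3
Specific pore volume V_pore = V_liq / m_sample = 0.33283 / 1.93
V_pore = 0.1725 cm^3/g

0.1725


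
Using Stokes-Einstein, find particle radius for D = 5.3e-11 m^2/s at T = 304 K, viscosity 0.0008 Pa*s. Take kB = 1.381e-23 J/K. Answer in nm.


Stokes-Einstein: R = kB*T / (6*pi*eta*D)
R = 1.381e-23 * 304 / (6 * pi * 0.0008 * 5.3e-11)
R = 5.25291e-09 m = 5.25 nm

5.25


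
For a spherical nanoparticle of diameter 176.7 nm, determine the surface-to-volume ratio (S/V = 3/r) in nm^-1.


Radius r = 176.7/2 = 88.35 nm
S/V = 3 / r = 3 / 88.35
S/V = 0.034 nm^-1

0.034


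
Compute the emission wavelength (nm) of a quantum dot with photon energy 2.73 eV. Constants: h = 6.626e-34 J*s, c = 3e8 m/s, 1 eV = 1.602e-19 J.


Convert energy: E = 2.73 eV = 2.73 * 1.602e-19 = 4.37346e-19 J
lambda = h*c / E = 6.626e-34 * 3e8 / 4.37346e-19
lambda = 4.54514e-07 m = 454.5 nm

454.5


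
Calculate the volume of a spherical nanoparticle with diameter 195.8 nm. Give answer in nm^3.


Radius r = 195.8/2 = 97.9 nm
Volume V = (4/3) * pi * r^3
V = (4/3) * pi * (97.9)^3
V = 3930399.4 nm^3

3930399.4


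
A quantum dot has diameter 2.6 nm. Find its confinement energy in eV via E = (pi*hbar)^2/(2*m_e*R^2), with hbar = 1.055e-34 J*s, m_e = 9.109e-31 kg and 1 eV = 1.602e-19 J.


Radius R = 2.6/2 = 1.3 nm = 1.3e-09 m
E = (pi * 1.055e-34)^2 / (2 * 9.109e-31 * (1.3e-09)^2)
E(J) = 3.56794e-20
E = E(J) / 1.602e-19 = 0.2227 eV

0.2227


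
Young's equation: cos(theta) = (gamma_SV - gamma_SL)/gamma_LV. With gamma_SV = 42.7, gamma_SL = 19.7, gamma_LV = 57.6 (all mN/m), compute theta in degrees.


cos(theta) = (gamma_SV - gamma_SL) / gamma_LV
cos(theta) = (42.7 - 19.7) / 57.6
cos(theta) = 0.399306
theta = arccos(0.399306) = 66.47 degrees

66.47


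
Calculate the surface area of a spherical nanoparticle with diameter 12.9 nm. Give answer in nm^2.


Radius r = 12.9/2 = 6.45 nm
Surface area SA = 4 * pi * r^2
SA = 4 * pi * (6.45)^2
SA = 522.79 nm^2

522.79


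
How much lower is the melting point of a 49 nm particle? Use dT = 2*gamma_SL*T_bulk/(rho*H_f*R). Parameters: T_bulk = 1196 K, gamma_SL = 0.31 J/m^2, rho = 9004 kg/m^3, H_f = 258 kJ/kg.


Radius R = 49/2 = 24.5 nm = 2.45e-08 m
Convert H_f = 258 kJ/kg = 258000 J/kg
dT = 2 * gamma_SL * T_bulk / (rho * H_f * R)
dT = 2 * 0.31 * 1196 / (9004 * 258000 * 2.45e-08)
dT = 13.0 K

13.0


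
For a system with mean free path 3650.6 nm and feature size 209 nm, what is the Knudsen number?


Knudsen number Kn = lambda / L
Kn = 3650.6 / 209
Kn = 17.467

17.467


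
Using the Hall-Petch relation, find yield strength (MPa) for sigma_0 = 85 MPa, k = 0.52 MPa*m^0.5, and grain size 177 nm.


d = 177 nm = 1.77e-07 m
sqrt(d) = 0.0004207137
Hall-Petch contribution = k / sqrt(d) = 0.52 / 0.0004207137 = 1236.0 MPa
sigma = sigma_0 + k/sqrt(d) = 85 + 1236.0 = 1321.0 MPa

1321.0


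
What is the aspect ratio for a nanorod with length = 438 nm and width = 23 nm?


Aspect ratio AR = length / diameter
AR = 438 / 23
AR = 19.04

19.04


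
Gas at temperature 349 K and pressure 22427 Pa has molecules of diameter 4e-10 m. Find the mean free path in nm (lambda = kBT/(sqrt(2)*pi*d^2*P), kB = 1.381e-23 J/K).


Mean free path: lambda = kB*T / (sqrt(2) * pi * d^2 * P)
lambda = 1.381e-23 * 349 / (sqrt(2) * pi * (4e-10)^2 * 22427)
lambda = 3.02317e-07 m
lambda = 302.32 nm

302.32


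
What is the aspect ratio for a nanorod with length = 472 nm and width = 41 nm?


Aspect ratio AR = length / diameter
AR = 472 / 41
AR = 11.51

11.51


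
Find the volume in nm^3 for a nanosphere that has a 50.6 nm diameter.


Radius r = 50.6/2 = 25.3 nm
Volume V = (4/3) * pi * r^3
V = (4/3) * pi * (25.3)^3
V = 67834.43 nm^3

67834.43


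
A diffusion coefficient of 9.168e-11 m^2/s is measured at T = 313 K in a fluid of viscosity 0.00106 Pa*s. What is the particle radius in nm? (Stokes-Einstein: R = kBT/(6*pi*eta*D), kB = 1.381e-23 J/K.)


Stokes-Einstein: R = kB*T / (6*pi*eta*D)
R = 1.381e-23 * 313 / (6 * pi * 0.00106 * 9.168e-11)
R = 2.3597e-09 m = 2.36 nm

2.36


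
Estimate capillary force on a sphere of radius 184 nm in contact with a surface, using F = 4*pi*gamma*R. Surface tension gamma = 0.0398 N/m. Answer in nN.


Convert radius: R = 184 nm = 1.84e-07 m
F = 4 * pi * gamma * R
F = 4 * pi * 0.0398 * 1.84e-07
F = 9.2026e-08 N = 92.026 nN

92.026


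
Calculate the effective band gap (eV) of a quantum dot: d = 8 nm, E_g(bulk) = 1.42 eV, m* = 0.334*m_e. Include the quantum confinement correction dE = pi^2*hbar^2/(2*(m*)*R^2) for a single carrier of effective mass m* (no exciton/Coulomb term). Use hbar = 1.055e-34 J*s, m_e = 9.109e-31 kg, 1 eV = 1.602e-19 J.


Radius R = 8/2 nm = 4e-09 m
Confinement energy dE = pi^2 * hbar^2 / (2 * m_eff * m_e * R^2)
dE = pi^2 * (1.055e-34)^2 / (2 * 0.334 * 9.109e-31 * (4e-09)^2) J, divided by 1.602e-19 J/eV
dE = 0.0704 eV
Total band gap = E_g(bulk) + dE = 1.42 + 0.0704 = 1.4904 eV

1.4904


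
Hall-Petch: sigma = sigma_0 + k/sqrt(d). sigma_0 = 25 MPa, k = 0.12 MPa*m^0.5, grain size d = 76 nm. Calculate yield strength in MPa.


d = 76 nm = 7.6e-08 m
sqrt(d) = 0.000275681
Hall-Petch contribution = k / sqrt(d) = 0.12 / 0.000275681 = 435.3 MPa
sigma = sigma_0 + k/sqrt(d) = 25 + 435.3 = 460.3 MPa

460.3


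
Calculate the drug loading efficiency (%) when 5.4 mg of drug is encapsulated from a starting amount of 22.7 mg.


Drug loading efficiency = (drug loaded / drug initial) * 100
DLE = 5.4 / 22.7 * 100
DLE = 0.2379 * 100
DLE = 23.79%

23.79


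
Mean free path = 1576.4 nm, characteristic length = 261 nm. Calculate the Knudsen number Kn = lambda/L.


Knudsen number Kn = lambda / L
Kn = 1576.4 / 261
Kn = 6.0398

6.0398


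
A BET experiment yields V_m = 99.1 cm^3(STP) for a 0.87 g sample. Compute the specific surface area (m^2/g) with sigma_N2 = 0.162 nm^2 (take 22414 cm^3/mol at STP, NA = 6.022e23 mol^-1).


Number of moles in monolayer = V_m / 22414 = 99.1 / 22414 = 0.00442134
Number of molecules = moles * NA = 0.00442134 * 6.022e23
SA = molecules * sigma / mass
SA = (99.1 / 22414) * 6.022e23 * 0.162e-18 / 0.87
SA = 495.8 m^2/g

495.8


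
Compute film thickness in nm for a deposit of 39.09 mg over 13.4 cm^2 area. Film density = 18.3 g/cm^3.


Convert: m = 39.09 mg = 3.9090e-05 kg, A = 13.4 cm^2 = 1.3400e-03 m^2, rho = 18.3 g/cm^3 = 18300 kg/m^3
t = m / (A * rho)
t = 3.9090e-05 / (1.3400e-03 * 18300)
t = 1.5941e-06 m = 1594.1 nm

1594.1


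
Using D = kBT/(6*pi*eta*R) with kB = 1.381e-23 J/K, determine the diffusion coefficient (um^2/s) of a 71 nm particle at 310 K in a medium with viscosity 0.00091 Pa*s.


Radius R = 71/2 = 35.5 nm = 3.55e-08 m
D = kB*T / (6*pi*eta*R)
D = 1.381e-23 * 310 / (6 * pi * 0.00091 * 3.55e-08)
D = 7.03047e-12 m^2/s = 7.03 um^2/s

7.03


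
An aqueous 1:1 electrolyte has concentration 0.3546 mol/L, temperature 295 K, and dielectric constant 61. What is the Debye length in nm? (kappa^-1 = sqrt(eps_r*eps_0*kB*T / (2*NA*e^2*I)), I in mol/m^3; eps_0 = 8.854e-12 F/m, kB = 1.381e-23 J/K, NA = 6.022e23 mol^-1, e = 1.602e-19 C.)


Ionic strength I = 0.3546 * 1^2 * 1000 = 354.6 mol/m^3
kappa^-1 = sqrt(61 * 8.854e-12 * 1.381e-23 * 295 / (2 * 6.022e23 * (1.602e-19)^2 * 354.6))
kappa^-1 = 0.448 nm

0.448


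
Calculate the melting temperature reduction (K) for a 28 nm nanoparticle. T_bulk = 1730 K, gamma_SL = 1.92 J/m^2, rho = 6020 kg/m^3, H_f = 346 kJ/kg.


Radius R = 28/2 = 14 nm = 1.4e-08 m
Convert H_f = 346 kJ/kg = 346000 J/kg
dT = 2 * gamma_SL * T_bulk / (rho * H_f * R)
dT = 2 * 1.92 * 1730 / (6020 * 346000 * 1.4e-08)
dT = 227.8 K

227.8


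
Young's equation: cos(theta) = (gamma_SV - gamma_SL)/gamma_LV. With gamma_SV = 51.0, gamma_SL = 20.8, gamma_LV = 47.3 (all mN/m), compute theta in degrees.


cos(theta) = (gamma_SV - gamma_SL) / gamma_LV
cos(theta) = (51.0 - 20.8) / 47.3
cos(theta) = 0.638478
theta = arccos(0.638478) = 50.32 degrees

50.32


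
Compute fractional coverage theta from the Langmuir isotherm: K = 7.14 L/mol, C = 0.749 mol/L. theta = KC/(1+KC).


Langmuir isotherm: theta = K*C / (1 + K*C)
K*C = 7.14 * 0.749 = 5.34786
theta = 5.34786 / (1 + 5.34786) = 5.34786 / 6.34786
theta = 0.8425

0.8425


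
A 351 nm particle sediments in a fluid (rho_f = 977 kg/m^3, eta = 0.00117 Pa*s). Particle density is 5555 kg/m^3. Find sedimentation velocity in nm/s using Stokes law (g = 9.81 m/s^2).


Radius R = 351/2 nm = 1.755e-07 m
Density difference = 5555 - 977 = 4578 kg/m^3
v = 2 * R^2 * (rho_p - rho_f) * g / (9 * eta)
v = 2 * (1.755e-07)^2 * 4578 * 9.81 / (9 * 0.00117)
v = 2.62725e-07 m/s = 262.7246 nm/s

262.7246


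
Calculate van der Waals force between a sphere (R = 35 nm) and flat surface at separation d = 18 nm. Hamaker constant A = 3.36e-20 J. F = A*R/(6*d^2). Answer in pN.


Convert to SI: R = 35 nm = 3.5e-08 m, d = 18 nm = 1.8e-08 m
F = A * R / (6 * d^2)
F = 3.36e-20 * 3.5e-08 / (6 * (1.8e-08)^2)
F = 6.04938e-13 N = 0.605 pN

0.605


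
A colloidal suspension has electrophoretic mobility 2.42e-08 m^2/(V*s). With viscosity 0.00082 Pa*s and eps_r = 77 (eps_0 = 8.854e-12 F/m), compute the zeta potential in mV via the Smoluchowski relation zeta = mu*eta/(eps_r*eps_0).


Smoluchowski equation: zeta = mu * eta / (eps_r * eps_0)
zeta = 2.42e-08 * 0.00082 / (77 * 8.854e-12)
zeta = 0.029107 V = 29.11 mV

29.11


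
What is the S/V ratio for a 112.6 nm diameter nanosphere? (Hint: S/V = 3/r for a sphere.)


Radius r = 112.6/2 = 56.3 nm
S/V = 3 / r = 3 / 56.3
S/V = 0.0533 nm^-1

0.0533


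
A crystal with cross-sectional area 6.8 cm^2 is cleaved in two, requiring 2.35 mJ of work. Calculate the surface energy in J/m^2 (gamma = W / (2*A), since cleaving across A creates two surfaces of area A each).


Convert: A = 6.8 cm^2 = 0.00068 m^2, W = 2.35 mJ = 0.00235 J
Cleaving exposes two faces of area A, so total new surface = 2*A and gamma = W / (2*A)
gamma = 0.00235 / (2 * 0.00068)
gamma = 1.728 J/m^2

1.728


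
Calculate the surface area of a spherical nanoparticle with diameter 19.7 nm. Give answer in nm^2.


Radius r = 19.7/2 = 9.85 nm
Surface area SA = 4 * pi * r^2
SA = 4 * pi * (9.85)^2
SA = 1219.22 nm^2

1219.22


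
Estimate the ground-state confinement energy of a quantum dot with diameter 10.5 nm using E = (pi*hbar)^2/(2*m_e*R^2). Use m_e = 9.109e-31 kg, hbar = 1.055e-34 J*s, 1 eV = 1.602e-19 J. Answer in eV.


Radius R = 10.5/2 = 5.25 nm = 5.25e-09 m
E = (pi * 1.055e-34)^2 / (2 * 9.109e-31 * (5.25e-09)^2)
E(J) = 2.18769e-21
E = E(J) / 1.602e-19 = 0.0137 eV

0.0137


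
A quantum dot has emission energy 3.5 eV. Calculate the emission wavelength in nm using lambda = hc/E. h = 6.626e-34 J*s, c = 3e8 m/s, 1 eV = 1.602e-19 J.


Convert energy: E = 3.5 eV = 3.5 * 1.602e-19 = 5.607e-19 J
lambda = h*c / E = 6.626e-34 * 3e8 / 5.607e-19
lambda = 3.54521e-07 m = 354.5 nm

354.5


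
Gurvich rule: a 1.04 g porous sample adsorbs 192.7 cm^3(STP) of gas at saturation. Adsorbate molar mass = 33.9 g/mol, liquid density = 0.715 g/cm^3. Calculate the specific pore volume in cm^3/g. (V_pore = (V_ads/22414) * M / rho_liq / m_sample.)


Moles adsorbed n = V_ads / 22414 = 192.7 / 22414 = 8.597305e-03 mol
Liquid volume V_liq = n * M / rho_liq = 8.597305e-03 * 33.9 / 0.715 = 0.40762 cm^3
Specific pore volume V_pore = V_liq / m_sample = 0.40762 / 1.04
V_pore = 0.3919 cm^3/g

0.3919


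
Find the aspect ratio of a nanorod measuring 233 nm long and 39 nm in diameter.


Aspect ratio AR = length / diameter
AR = 233 / 39
AR = 5.97

5.97


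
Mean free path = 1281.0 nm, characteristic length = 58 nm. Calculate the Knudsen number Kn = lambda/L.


Knudsen number Kn = lambda / L
Kn = 1281.0 / 58
Kn = 22.0862

22.0862


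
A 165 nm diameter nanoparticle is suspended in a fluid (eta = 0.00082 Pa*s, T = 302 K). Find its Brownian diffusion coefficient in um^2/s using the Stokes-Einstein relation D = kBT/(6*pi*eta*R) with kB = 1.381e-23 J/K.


Radius R = 165/2 = 82.5 nm = 8.25e-08 m
D = kB*T / (6*pi*eta*R)
D = 1.381e-23 * 302 / (6 * pi * 0.00082 * 8.25e-08)
D = 3.27063e-12 m^2/s = 3.271 um^2/s

3.271


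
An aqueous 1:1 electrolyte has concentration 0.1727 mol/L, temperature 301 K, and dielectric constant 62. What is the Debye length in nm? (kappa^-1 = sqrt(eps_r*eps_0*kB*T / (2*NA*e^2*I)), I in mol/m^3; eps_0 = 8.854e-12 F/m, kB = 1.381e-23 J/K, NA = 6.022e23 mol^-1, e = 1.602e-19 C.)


Ionic strength I = 0.1727 * 1^2 * 1000 = 172.7 mol/m^3
kappa^-1 = sqrt(62 * 8.854e-12 * 1.381e-23 * 301 / (2 * 6.022e23 * (1.602e-19)^2 * 172.7))
kappa^-1 = 0.654 nm

0.654


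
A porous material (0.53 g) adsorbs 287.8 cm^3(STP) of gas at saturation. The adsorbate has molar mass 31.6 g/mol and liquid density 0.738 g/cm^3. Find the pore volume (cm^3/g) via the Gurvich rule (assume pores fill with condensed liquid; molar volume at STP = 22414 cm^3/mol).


Moles adsorbed n = V_ads / 22414 = 287.8 / 22414 = 1.284019e-02 mol
Liquid volume V_liq = n * M / rho_liq = 1.284019e-02 * 31.6 / 0.738 = 0.54980 cm^3
Specific pore volume V_pore = V_liq / m_sample = 0.54980 / 0.53
V_pore = 1.0374 cm^3/g

1.0374


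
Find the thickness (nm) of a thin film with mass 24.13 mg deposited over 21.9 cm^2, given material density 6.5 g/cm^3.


Convert: m = 24.13 mg = 2.4130e-05 kg, A = 21.9 cm^2 = 2.1900e-03 m^2, rho = 6.5 g/cm^3 = 6500 kg/m^3
t = m / (A * rho)
t = 2.4130e-05 / (2.1900e-03 * 6500)
t = 1.6951e-06 m = 1695.1 nm

1695.1


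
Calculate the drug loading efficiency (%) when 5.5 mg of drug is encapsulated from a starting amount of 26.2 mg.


Drug loading efficiency = (drug loaded / drug initial) * 100
DLE = 5.5 / 26.2 * 100
DLE = 0.2099 * 100
DLE = 20.99%

20.99


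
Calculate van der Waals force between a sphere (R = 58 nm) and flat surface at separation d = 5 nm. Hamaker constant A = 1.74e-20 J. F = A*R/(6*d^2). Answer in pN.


Convert to SI: R = 58 nm = 5.8e-08 m, d = 5 nm = 5e-09 m
F = A * R / (6 * d^2)
F = 1.74e-20 * 5.8e-08 / (6 * (5e-09)^2)
F = 6.728e-12 N = 6.728 pN

6.728


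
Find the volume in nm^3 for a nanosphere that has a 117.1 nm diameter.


Radius r = 117.1/2 = 58.55 nm
Volume V = (4/3) * pi * r^3
V = (4/3) * pi * (58.55)^3
V = 840754.71 nm^3

840754.71


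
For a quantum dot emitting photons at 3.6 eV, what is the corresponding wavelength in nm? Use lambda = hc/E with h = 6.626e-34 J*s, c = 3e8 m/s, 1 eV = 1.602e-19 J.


Convert energy: E = 3.6 eV = 3.6 * 1.602e-19 = 5.7672e-19 J
lambda = h*c / E = 6.626e-34 * 3e8 / 5.7672e-19
lambda = 3.44673e-07 m = 344.7 nm

344.7


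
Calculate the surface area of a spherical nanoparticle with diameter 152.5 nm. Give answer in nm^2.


Radius r = 152.5/2 = 76.25 nm
Surface area SA = 4 * pi * r^2
SA = 4 * pi * (76.25)^2
SA = 73061.66 nm^2

73061.66


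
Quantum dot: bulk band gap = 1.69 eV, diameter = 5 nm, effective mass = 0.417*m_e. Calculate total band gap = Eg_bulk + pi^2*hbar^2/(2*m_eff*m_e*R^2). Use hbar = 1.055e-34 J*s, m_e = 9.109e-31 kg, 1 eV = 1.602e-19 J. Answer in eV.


Radius R = 5/2 nm = 2.5e-09 m
Confinement energy dE = pi^2 * hbar^2 / (2 * m_eff * m_e * R^2)
dE = pi^2 * (1.055e-34)^2 / (2 * 0.417 * 9.109e-31 * (2.5e-09)^2) J, divided by 1.602e-19 J/eV
dE = 0.1444 eV
Total band gap = E_g(bulk) + dE = 1.69 + 0.1444 = 1.8344 eV

1.8344


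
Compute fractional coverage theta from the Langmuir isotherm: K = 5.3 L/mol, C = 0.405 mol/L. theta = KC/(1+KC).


Langmuir isotherm: theta = K*C / (1 + K*C)
K*C = 5.3 * 0.405 = 2.1465
theta = 2.1465 / (1 + 2.1465) = 2.1465 / 3.1465
theta = 0.6822

0.6822


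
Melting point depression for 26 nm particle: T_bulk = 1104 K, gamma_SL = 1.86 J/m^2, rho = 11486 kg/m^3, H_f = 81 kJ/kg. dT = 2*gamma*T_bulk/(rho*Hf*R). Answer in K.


Radius R = 26/2 = 13 nm = 1.3e-08 m
Convert H_f = 81 kJ/kg = 81000 J/kg
dT = 2 * gamma_SL * T_bulk / (rho * H_f * R)
dT = 2 * 1.86 * 1104 / (11486 * 81000 * 1.3e-08)
dT = 339.6 K

339.6


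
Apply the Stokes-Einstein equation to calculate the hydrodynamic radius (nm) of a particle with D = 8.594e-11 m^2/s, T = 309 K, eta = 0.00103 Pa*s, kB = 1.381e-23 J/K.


Stokes-Einstein: R = kB*T / (6*pi*eta*D)
R = 1.381e-23 * 309 / (6 * pi * 0.00103 * 8.594e-11)
R = 2.55752e-09 m = 2.56 nm

2.56


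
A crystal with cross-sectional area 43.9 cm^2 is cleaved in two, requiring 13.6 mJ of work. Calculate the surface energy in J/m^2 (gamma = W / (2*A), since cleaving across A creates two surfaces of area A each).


Convert: A = 43.9 cm^2 = 0.00439 m^2, W = 13.6 mJ = 0.0136 J
Cleaving exposes two faces of area A, so total new surface = 2*A and gamma = W / (2*A)
gamma = 0.0136 / (2 * 0.00439)
gamma = 1.549 J/m^2

1.549


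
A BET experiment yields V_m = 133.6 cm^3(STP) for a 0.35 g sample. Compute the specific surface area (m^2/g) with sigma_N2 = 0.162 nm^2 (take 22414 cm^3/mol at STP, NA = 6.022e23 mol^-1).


Number of moles in monolayer = V_m / 22414 = 133.6 / 22414 = 0.00596056
Number of molecules = moles * NA = 0.00596056 * 6.022e23
SA = molecules * sigma / mass
SA = (133.6 / 22414) * 6.022e23 * 0.162e-18 / 0.35
SA = 1661.4 m^2/g

1661.4


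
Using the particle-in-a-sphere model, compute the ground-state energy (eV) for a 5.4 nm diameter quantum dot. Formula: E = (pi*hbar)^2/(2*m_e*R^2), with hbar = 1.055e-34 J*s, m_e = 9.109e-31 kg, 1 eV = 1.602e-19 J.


Radius R = 5.4/2 = 2.7 nm = 2.7e-09 m
E = (pi * 1.055e-34)^2 / (2 * 9.109e-31 * (2.7e-09)^2)
E(J) = 8.27135e-21
E = E(J) / 1.602e-19 = 0.0516 eV

0.0516


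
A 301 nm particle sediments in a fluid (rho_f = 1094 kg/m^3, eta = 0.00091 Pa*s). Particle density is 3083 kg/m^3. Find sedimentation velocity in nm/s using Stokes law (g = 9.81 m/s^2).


Radius R = 301/2 nm = 1.505e-07 m
Density difference = 3083 - 1094 = 1989 kg/m^3
v = 2 * R^2 * (rho_p - rho_f) * g / (9 * eta)
v = 2 * (1.505e-07)^2 * 1989 * 9.81 / (9 * 0.00091)
v = 1.07925e-07 m/s = 107.9252 nm/s

107.9252


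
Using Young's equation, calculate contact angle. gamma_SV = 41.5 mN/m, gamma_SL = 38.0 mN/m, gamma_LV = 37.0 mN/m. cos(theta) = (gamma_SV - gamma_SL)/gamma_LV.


cos(theta) = (gamma_SV - gamma_SL) / gamma_LV
cos(theta) = (41.5 - 38.0) / 37.0
cos(theta) = 0.094595
theta = arccos(0.094595) = 84.57 degrees

84.57


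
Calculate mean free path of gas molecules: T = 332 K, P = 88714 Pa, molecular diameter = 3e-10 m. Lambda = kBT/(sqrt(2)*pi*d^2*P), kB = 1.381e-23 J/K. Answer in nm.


Mean free path: lambda = kB*T / (sqrt(2) * pi * d^2 * P)
lambda = 1.381e-23 * 332 / (sqrt(2) * pi * (3e-10)^2 * 88714)
lambda = 1.2925e-07 m
lambda = 129.25 nm

129.25


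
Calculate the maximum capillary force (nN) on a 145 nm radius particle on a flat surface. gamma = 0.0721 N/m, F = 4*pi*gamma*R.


Convert radius: R = 145 nm = 1.45e-07 m
F = 4 * pi * gamma * R
F = 4 * pi * 0.0721 * 1.45e-07
F = 1.31375e-07 N = 131.3751 nN

131.3751


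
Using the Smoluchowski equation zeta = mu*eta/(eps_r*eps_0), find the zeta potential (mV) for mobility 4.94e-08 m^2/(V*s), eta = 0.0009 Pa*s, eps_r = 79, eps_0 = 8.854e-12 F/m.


Smoluchowski equation: zeta = mu * eta / (eps_r * eps_0)
zeta = 4.94e-08 * 0.0009 / (79 * 8.854e-12)
zeta = 0.063563 V = 63.56 mV

63.56


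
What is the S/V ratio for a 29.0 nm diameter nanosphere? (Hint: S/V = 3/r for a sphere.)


Radius r = 29.0/2 = 14.5 nm
S/V = 3 / r = 3 / 14.5
S/V = 0.2069 nm^-1

0.2069


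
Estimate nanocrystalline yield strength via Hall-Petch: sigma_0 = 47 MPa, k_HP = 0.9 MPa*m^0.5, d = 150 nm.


d = 150 nm = 1.5e-07 m
sqrt(d) = 0.0003872983
Hall-Petch contribution = k / sqrt(d) = 0.9 / 0.0003872983 = 2323.8 MPa
sigma = sigma_0 + k/sqrt(d) = 47 + 2323.8 = 2370.8 MPa

2370.8


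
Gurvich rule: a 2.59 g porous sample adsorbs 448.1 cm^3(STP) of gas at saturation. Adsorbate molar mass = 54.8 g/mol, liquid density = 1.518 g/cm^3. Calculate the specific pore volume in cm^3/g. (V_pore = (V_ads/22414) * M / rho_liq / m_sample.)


Moles adsorbed n = V_ads / 22414 = 448.1 / 22414 = 1.999197e-02 mol
Liquid volume V_liq = n * M / rho_liq = 1.999197e-02 * 54.8 / 1.518 = 0.72171 cm^3
Specific pore volume V_pore = V_liq / m_sample = 0.72171 / 2.59
V_pore = 0.2787 cm^3/g

0.2787


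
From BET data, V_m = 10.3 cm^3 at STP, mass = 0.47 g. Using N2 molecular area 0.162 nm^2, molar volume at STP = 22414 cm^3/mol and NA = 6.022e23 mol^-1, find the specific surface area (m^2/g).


Number of moles in monolayer = V_m / 22414 = 10.3 / 22414 = 0.00045953
Number of molecules = moles * NA = 0.00045953 * 6.022e23
SA = molecules * sigma / mass
SA = (10.3 / 22414) * 6.022e23 * 0.162e-18 / 0.47
SA = 95.4 m^2/g

95.4


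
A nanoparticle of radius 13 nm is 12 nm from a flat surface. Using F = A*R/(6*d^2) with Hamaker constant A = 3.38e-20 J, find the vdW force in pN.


Convert to SI: R = 13 nm = 1.3e-08 m, d = 12 nm = 1.2e-08 m
F = A * R / (6 * d^2)
F = 3.38e-20 * 1.3e-08 / (6 * (1.2e-08)^2)
F = 5.08565e-13 N = 0.509 pN

0.509


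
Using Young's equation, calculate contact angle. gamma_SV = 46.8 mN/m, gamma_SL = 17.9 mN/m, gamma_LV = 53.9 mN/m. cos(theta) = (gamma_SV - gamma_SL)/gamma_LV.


cos(theta) = (gamma_SV - gamma_SL) / gamma_LV
cos(theta) = (46.8 - 17.9) / 53.9
cos(theta) = 0.536178
theta = arccos(0.536178) = 57.58 degrees

57.58


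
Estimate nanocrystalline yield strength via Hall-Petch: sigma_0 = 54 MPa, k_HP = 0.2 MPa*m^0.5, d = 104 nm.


d = 104 nm = 1.04e-07 m
sqrt(d) = 0.0003224903
Hall-Petch contribution = k / sqrt(d) = 0.2 / 0.0003224903 = 620.2 MPa
sigma = sigma_0 + k/sqrt(d) = 54 + 620.2 = 674.2 MPa

674.2


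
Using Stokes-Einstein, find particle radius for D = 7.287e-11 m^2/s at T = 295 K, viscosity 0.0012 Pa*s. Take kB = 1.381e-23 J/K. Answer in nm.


Stokes-Einstein: R = kB*T / (6*pi*eta*D)
R = 1.381e-23 * 295 / (6 * pi * 0.0012 * 7.287e-11)
R = 2.47164e-09 m = 2.47 nm

2.47


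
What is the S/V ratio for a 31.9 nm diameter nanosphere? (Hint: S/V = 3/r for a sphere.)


Radius r = 31.9/2 = 15.95 nm
S/V = 3 / r = 3 / 15.95
S/V = 0.1881 nm^-1

0.1881


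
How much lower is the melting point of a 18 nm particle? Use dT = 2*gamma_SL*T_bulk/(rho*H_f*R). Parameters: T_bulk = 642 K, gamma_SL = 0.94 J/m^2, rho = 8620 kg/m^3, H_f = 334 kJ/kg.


Radius R = 18/2 = 9 nm = 9e-09 m
Convert H_f = 334 kJ/kg = 334000 J/kg
dT = 2 * gamma_SL * T_bulk / (rho * H_f * R)
dT = 2 * 0.94 * 642 / (8620 * 334000 * 9e-09)
dT = 46.6 K

46.6


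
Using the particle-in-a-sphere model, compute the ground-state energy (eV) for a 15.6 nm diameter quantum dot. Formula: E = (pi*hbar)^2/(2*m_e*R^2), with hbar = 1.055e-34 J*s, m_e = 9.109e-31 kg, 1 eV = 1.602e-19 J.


Radius R = 15.6/2 = 7.8 nm = 7.8e-09 m
E = (pi * 1.055e-34)^2 / (2 * 9.109e-31 * (7.8e-09)^2)
E(J) = 9.91094e-22
E = E(J) / 1.602e-19 = 0.0062 eV

0.0062


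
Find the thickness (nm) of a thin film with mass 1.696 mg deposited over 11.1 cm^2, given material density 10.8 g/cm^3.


Convert: m = 1.696 mg = 1.6960e-06 kg, A = 11.1 cm^2 = 1.1100e-03 m^2, rho = 10.8 g/cm^3 = 10800 kg/m^3
t = m / (A * rho)
t = 1.6960e-06 / (1.1100e-03 * 10800)
t = 1.4147e-07 m = 141.5 nm

141.5


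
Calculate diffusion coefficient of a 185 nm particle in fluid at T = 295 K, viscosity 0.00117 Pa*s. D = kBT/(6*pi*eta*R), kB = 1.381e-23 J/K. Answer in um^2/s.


Radius R = 185/2 = 92.5 nm = 9.25e-08 m
D = kB*T / (6*pi*eta*R)
D = 1.381e-23 * 295 / (6 * pi * 0.00117 * 9.25e-08)
D = 1.99704e-12 m^2/s = 1.997 um^2/s

1.997


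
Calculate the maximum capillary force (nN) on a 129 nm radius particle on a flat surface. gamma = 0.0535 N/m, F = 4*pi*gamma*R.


Convert radius: R = 129 nm = 1.29e-07 m
F = 4 * pi * gamma * R
F = 4 * pi * 0.0535 * 1.29e-07
F = 8.67268e-08 N = 86.7268 nN

86.7268


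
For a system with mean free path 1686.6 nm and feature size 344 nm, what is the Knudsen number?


Knudsen number Kn = lambda / L
Kn = 1686.6 / 344
Kn = 4.9029

4.9029


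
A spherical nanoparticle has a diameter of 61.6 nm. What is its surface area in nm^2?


Radius r = 61.6/2 = 30.8 nm
Surface area SA = 4 * pi * r^2
SA = 4 * pi * (30.8)^2
SA = 11920.96 nm^2

11920.96


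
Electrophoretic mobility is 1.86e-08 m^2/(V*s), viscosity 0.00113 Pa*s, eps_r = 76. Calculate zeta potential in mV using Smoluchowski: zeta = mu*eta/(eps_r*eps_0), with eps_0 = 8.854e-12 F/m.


Smoluchowski equation: zeta = mu * eta / (eps_r * eps_0)
zeta = 1.86e-08 * 0.00113 / (76 * 8.854e-12)
zeta = 0.031235 V = 31.23 mV

31.23


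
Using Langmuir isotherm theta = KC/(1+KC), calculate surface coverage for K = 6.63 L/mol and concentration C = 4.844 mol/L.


Langmuir isotherm: theta = K*C / (1 + K*C)
K*C = 6.63 * 4.844 = 32.11572
theta = 32.11572 / (1 + 32.11572) = 32.11572 / 33.11572
theta = 0.9698

0.9698


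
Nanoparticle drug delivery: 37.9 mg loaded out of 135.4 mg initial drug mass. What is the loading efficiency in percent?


Drug loading efficiency = (drug loaded / drug initial) * 100
DLE = 37.9 / 135.4 * 100
DLE = 0.2799 * 100
DLE = 27.99%

27.99


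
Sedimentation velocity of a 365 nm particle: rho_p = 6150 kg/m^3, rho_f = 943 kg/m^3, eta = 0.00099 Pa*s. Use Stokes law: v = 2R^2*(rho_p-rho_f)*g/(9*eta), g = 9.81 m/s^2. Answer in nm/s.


Radius R = 365/2 nm = 1.825e-07 m
Density difference = 6150 - 943 = 5207 kg/m^3
v = 2 * R^2 * (rho_p - rho_f) * g / (9 * eta)
v = 2 * (1.825e-07)^2 * 5207 * 9.81 / (9 * 0.00099)
v = 3.81887e-07 m/s = 381.8868 nm/s

381.8868


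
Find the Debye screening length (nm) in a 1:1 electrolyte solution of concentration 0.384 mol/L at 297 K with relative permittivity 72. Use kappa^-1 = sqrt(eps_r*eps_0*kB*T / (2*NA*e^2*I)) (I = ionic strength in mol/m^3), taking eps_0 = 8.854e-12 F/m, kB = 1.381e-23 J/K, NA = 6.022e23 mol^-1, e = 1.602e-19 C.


Ionic strength I = 0.384 * 1^2 * 1000 = 384 mol/m^3
kappa^-1 = sqrt(72 * 8.854e-12 * 1.381e-23 * 297 / (2 * 6.022e23 * (1.602e-19)^2 * 384))
kappa^-1 = 0.469 nm

0.469


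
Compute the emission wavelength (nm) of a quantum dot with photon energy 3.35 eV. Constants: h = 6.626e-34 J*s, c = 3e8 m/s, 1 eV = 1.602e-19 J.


Convert energy: E = 3.35 eV = 3.35 * 1.602e-19 = 5.3667e-19 J
lambda = h*c / E = 6.626e-34 * 3e8 / 5.3667e-19
lambda = 3.70395e-07 m = 370.4 nm

370.4


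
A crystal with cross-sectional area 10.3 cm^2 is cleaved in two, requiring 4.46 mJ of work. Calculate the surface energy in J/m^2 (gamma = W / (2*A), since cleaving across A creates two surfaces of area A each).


Convert: A = 10.3 cm^2 = 0.00103 m^2, W = 4.46 mJ = 0.00446 J
Cleaving exposes two faces of area A, so total new surface = 2*A and gamma = W / (2*A)
gamma = 0.00446 / (2 * 0.00103)
gamma = 2.165 J/m^2

2.165


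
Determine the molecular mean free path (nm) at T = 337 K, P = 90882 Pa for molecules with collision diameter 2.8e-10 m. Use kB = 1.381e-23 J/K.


Mean free path: lambda = kB*T / (sqrt(2) * pi * d^2 * P)
lambda = 1.381e-23 * 337 / (sqrt(2) * pi * (2.8e-10)^2 * 90882)
lambda = 1.47016e-07 m
lambda = 147.02 nm

147.02


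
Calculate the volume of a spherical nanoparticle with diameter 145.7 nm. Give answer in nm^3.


Radius r = 145.7/2 = 72.85 nm
Volume V = (4/3) * pi * r^3
V = (4/3) * pi * (72.85)^3
V = 1619486.3 nm^3

1619486.3


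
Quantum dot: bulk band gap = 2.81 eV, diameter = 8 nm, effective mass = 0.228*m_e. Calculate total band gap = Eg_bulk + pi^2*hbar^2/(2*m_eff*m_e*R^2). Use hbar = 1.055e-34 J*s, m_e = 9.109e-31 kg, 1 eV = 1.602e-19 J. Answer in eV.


Radius R = 8/2 nm = 4e-09 m
Confinement energy dE = pi^2 * hbar^2 / (2 * m_eff * m_e * R^2)
dE = pi^2 * (1.055e-34)^2 / (2 * 0.228 * 9.109e-31 * (4e-09)^2) J, divided by 1.602e-19 J/eV
dE = 0.1032 eV
Total band gap = E_g(bulk) + dE = 2.81 + 0.1032 = 2.9132 eV

2.9132


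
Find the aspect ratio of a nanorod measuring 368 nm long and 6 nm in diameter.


Aspect ratio AR = length / diameter
AR = 368 / 6
AR = 61.33

61.33


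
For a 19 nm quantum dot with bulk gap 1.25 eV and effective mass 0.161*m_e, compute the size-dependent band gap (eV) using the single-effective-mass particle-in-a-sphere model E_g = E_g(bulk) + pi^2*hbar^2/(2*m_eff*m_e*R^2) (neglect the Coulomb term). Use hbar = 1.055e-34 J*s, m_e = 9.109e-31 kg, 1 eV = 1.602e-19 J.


Radius R = 19/2 nm = 9.5e-09 m
Confinement energy dE = pi^2 * hbar^2 / (2 * m_eff * m_e * R^2)
dE = pi^2 * (1.055e-34)^2 / (2 * 0.161 * 9.109e-31 * (9.5e-09)^2) J, divided by 1.602e-19 J/eV
dE = 0.0259 eV
Total band gap = E_g(bulk) + dE = 1.25 + 0.0259 = 1.2759 eV

1.2759


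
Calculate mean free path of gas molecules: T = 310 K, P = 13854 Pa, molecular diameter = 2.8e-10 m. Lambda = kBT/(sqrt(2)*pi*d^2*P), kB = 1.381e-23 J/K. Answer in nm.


Mean free path: lambda = kB*T / (sqrt(2) * pi * d^2 * P)
lambda = 1.381e-23 * 310 / (sqrt(2) * pi * (2.8e-10)^2 * 13854)
lambda = 8.87154e-07 m
lambda = 887.15 nm

887.15


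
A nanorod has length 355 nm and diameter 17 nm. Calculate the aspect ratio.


Aspect ratio AR = length / diameter
AR = 355 / 17
AR = 20.88

20.88


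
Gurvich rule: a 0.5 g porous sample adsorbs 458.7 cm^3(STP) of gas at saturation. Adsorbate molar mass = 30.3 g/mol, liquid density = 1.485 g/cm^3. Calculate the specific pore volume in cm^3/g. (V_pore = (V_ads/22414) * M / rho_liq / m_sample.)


Moles adsorbed n = V_ads / 22414 = 458.7 / 22414 = 2.046489e-02 mol
Liquid volume V_liq = n * M / rho_liq = 2.046489e-02 * 30.3 / 1.485 = 0.41757 cm^3
Specific pore volume V_pore = V_liq / m_sample = 0.41757 / 0.5
V_pore = 0.8351 cm^3/g

0.8351


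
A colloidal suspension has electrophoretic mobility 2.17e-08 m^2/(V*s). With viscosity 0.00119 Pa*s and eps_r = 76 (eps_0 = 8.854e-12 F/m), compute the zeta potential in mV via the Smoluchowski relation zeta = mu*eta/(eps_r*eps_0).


Smoluchowski equation: zeta = mu * eta / (eps_r * eps_0)
zeta = 2.17e-08 * 0.00119 / (76 * 8.854e-12)
zeta = 0.038375 V = 38.38 mV

38.38


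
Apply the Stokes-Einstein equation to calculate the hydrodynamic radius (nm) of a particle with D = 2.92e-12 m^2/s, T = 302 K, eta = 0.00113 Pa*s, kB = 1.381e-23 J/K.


Stokes-Einstein: R = kB*T / (6*pi*eta*D)
R = 1.381e-23 * 302 / (6 * pi * 0.00113 * 2.92e-12)
R = 6.70561e-08 m = 67.06 nm

67.06


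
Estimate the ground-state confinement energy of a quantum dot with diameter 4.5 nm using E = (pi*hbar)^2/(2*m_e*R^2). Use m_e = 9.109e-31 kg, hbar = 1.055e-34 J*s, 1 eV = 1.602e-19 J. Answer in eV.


Radius R = 4.5/2 = 2.25 nm = 2.25e-09 m
E = (pi * 1.055e-34)^2 / (2 * 9.109e-31 * (2.25e-09)^2)
E(J) = 1.19107e-20
E = E(J) / 1.602e-19 = 0.0743 eV

0.0743


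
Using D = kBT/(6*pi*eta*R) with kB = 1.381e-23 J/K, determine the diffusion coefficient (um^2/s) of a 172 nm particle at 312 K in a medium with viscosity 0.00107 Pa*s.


Radius R = 172/2 = 86 nm = 8.6e-08 m
D = kB*T / (6*pi*eta*R)
D = 1.381e-23 * 312 / (6 * pi * 0.00107 * 8.6e-08)
D = 2.48408e-12 m^2/s = 2.484 um^2/s

2.484


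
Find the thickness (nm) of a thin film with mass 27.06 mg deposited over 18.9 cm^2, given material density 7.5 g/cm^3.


Convert: m = 27.06 mg = 2.7060e-05 kg, A = 18.9 cm^2 = 1.8900e-03 m^2, rho = 7.5 g/cm^3 = 7500 kg/m^3
t = m / (A * rho)
t = 2.7060e-05 / (1.8900e-03 * 7500)
t = 1.9090e-06 m = 1909.0 nm

1909.0


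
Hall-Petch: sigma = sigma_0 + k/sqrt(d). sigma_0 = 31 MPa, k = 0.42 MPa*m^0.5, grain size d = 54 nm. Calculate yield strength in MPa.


d = 54 nm = 5.4e-08 m
sqrt(d) = 0.000232379
Hall-Petch contribution = k / sqrt(d) = 0.42 / 0.000232379 = 1807.4 MPa
sigma = sigma_0 + k/sqrt(d) = 31 + 1807.4 = 1838.4 MPa

1838.4


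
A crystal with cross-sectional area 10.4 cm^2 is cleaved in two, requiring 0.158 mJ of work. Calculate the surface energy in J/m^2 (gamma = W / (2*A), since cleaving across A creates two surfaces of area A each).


Convert: A = 10.4 cm^2 = 0.00104 m^2, W = 0.158 mJ = 0.000158 J
Cleaving exposes two faces of area A, so total new surface = 2*A and gamma = W / (2*A)
gamma = 0.000158 / (2 * 0.00104)
gamma = 0.076 J/m^2

0.076


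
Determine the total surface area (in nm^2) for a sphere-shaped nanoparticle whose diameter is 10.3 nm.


Radius r = 10.3/2 = 5.15 nm
Surface area SA = 4 * pi * r^2
SA = 4 * pi * (5.15)^2
SA = 333.29 nm^2

333.29


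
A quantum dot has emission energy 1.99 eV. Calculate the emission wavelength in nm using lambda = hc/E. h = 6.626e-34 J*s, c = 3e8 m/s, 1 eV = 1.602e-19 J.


Convert energy: E = 1.99 eV = 1.99 * 1.602e-19 = 3.18798e-19 J
lambda = h*c / E = 6.626e-34 * 3e8 / 3.18798e-19
lambda = 6.2353e-07 m = 623.5 nm

623.5


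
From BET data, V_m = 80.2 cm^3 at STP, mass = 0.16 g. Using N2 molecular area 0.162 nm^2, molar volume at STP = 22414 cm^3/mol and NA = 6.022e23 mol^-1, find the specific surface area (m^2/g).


Number of moles in monolayer = V_m / 22414 = 80.2 / 22414 = 0.00357812
Number of molecules = moles * NA = 0.00357812 * 6.022e23
SA = molecules * sigma / mass
SA = (80.2 / 22414) * 6.022e23 * 0.162e-18 / 0.16
SA = 2181.7 m^2/g

2181.7
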